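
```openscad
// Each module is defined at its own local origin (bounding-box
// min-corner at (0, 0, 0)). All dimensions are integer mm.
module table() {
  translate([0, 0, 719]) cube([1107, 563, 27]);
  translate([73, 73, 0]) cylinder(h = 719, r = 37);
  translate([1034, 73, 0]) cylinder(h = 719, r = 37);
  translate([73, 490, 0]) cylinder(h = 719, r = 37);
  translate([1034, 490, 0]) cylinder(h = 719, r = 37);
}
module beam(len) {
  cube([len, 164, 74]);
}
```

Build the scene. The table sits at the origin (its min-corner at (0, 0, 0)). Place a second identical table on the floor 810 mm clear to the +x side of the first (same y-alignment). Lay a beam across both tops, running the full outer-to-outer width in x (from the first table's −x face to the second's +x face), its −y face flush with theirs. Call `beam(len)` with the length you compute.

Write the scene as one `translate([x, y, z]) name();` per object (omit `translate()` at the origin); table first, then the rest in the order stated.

table();
translate([1917, 0, 0]) table();
translate([0, 0, 746]) beam(3024);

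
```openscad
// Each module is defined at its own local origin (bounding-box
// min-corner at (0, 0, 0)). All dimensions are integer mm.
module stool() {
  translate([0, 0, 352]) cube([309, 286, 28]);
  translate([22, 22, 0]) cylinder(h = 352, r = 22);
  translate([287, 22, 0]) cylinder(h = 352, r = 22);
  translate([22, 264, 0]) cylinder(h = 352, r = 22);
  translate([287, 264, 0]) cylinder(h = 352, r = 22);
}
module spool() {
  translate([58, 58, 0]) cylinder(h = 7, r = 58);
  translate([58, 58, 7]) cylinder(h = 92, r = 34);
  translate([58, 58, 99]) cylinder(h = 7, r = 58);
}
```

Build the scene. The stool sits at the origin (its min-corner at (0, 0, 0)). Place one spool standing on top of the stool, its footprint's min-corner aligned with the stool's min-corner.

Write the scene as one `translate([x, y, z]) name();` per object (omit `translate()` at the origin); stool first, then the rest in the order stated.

stool();
translate([0, 0, 380]) spool();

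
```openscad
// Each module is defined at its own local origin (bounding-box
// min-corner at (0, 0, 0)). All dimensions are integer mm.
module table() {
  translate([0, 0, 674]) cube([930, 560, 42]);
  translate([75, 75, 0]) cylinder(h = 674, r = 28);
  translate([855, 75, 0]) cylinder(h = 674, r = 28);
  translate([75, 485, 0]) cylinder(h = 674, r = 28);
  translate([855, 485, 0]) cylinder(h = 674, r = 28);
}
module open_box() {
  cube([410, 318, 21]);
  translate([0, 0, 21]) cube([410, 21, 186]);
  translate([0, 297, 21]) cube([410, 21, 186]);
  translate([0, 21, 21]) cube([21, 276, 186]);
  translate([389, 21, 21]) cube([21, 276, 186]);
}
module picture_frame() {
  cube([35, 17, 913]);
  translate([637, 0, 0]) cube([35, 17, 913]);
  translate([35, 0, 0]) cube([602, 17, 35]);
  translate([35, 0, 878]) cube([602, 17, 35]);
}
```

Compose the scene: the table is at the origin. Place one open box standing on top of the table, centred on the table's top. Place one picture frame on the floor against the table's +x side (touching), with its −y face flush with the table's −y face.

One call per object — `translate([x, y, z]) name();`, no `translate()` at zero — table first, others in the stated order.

table();
translate([260, 121, 716]) open_box();
translate([930, 0, 0]) picture_frame();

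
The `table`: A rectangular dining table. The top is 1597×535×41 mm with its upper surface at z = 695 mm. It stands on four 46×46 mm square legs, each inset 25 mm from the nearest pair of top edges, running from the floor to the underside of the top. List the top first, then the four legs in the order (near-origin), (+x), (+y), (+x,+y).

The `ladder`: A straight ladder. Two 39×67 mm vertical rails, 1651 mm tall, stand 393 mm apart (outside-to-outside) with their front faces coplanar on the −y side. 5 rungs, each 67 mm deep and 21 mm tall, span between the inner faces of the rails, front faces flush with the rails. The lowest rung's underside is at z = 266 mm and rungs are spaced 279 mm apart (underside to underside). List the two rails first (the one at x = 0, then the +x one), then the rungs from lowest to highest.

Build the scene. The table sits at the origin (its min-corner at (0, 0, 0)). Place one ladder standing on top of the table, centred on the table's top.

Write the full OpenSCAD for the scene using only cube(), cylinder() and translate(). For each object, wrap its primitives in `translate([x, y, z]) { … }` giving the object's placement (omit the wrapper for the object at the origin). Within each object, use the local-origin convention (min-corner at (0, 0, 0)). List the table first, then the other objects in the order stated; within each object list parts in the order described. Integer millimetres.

translate([0, 0, 654]) cube([1597, 535, 41]);
translate([25, 25, 0]) cube([46, 46, 654]);
translate([1526, 25, 0]) cube([46, 46, 654]);
translate([25, 464, 0]) cube([46, 46, 654]);
translate([1526, 464, 0]) cube([46, 46, 654]);
translate([602, 234, 695]) {
  cube([39, 67, 1651]);
  translate([354, 0, 0]) cube([39, 67, 1651]);
  translate([39, 0, 266]) cube([315, 67, 21]);
  translate([39, 0, 545]) cube([315, 67, 21]);
  translate([39, 0, 824]) cube([315, 67, 21]);
  translate([39, 0, 1103]) cube([315, 67, 21]);
  translate([39, 0, 1382]) cube([315, 67, 21]);
}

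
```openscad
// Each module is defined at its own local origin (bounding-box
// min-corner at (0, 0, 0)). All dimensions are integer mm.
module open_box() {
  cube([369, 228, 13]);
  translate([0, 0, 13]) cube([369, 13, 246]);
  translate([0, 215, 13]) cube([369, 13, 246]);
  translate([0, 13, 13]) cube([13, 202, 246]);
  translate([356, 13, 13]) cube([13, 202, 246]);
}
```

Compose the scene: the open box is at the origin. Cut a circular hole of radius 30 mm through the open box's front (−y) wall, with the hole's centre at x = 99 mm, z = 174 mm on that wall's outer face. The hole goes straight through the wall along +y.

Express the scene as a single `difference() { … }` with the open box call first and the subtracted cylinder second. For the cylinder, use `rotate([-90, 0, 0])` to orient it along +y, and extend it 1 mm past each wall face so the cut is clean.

difference() {
  open_box();
  translate([99, -1, 174]) rotate([-90, 0, 0]) cylinder(h = 15, r = 30);
}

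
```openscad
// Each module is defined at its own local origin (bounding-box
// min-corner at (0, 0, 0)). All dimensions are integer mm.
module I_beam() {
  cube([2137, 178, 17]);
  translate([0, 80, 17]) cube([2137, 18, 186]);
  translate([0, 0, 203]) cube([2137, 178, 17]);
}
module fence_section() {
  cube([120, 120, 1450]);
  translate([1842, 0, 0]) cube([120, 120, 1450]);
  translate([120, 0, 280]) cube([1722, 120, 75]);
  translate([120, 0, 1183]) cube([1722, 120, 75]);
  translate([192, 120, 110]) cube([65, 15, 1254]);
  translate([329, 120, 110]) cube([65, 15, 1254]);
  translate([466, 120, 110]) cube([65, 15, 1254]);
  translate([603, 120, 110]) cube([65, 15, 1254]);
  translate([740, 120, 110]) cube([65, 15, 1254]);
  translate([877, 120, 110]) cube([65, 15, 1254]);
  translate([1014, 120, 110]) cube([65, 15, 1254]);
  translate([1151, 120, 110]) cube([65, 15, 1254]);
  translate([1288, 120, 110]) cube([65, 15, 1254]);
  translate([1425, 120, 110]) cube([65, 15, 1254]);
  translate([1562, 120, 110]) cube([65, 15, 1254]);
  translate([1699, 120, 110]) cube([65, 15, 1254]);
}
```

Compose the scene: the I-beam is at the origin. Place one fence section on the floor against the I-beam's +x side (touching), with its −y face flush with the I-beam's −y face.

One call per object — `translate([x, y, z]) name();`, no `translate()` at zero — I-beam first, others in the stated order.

I_beam();
translate([2137, 0, 0]) fence_section();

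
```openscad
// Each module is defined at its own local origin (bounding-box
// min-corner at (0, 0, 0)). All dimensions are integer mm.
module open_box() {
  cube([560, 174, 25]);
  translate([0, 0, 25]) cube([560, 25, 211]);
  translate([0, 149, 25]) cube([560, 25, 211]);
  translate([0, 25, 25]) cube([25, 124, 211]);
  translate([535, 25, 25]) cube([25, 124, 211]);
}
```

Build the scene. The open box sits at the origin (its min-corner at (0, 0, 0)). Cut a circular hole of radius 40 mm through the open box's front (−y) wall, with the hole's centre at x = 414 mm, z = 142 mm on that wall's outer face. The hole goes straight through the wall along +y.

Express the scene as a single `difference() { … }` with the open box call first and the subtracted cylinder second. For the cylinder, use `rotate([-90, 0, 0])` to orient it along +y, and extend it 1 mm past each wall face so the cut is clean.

difference() {
  open_box();
  translate([414, -1, 142]) rotate([-90, 0, 0]) cylinder(h = 27, r = 40);
}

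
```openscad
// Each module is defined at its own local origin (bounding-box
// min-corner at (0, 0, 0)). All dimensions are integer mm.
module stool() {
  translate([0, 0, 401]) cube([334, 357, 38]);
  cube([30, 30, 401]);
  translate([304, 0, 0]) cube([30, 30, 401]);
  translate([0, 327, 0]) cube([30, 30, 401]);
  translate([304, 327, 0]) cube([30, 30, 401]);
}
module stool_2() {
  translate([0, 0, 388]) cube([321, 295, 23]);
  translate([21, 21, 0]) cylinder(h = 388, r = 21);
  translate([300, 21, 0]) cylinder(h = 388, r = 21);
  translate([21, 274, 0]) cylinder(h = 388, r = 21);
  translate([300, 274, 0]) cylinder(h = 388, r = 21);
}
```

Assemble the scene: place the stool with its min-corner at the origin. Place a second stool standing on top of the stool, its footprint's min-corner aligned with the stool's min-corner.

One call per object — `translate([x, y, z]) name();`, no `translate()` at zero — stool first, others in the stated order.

stool();
translate([0, 0, 439]) stool_2();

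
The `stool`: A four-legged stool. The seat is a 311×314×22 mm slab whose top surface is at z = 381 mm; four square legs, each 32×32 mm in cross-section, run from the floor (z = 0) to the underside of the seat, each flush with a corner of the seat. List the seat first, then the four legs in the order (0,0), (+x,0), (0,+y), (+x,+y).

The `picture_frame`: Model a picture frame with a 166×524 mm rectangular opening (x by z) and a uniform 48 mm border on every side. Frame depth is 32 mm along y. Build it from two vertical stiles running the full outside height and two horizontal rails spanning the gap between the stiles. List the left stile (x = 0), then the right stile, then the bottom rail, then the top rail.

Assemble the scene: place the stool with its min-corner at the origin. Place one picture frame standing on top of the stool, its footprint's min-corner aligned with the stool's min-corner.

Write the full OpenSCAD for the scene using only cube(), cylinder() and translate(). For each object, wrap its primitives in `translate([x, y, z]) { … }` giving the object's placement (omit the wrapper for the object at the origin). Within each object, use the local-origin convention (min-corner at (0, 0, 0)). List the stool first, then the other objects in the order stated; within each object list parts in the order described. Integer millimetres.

translate([0, 0, 359]) cube([311, 314, 22]);
cube([32, 32, 359]);
translate([279, 0, 0]) cube([32, 32, 359]);
translate([0, 282, 0]) cube([32, 32, 359]);
translate([279, 282, 0]) cube([32, 32, 359]);
translate([0, 0, 381]) {
  cube([48, 32, 620]);
  translate([214, 0, 0]) cube([48, 32, 620]);
  translate([48, 0, 0]) cube([166, 32, 48]);
  translate([48, 0, 572]) cube([166, 32, 48]);
}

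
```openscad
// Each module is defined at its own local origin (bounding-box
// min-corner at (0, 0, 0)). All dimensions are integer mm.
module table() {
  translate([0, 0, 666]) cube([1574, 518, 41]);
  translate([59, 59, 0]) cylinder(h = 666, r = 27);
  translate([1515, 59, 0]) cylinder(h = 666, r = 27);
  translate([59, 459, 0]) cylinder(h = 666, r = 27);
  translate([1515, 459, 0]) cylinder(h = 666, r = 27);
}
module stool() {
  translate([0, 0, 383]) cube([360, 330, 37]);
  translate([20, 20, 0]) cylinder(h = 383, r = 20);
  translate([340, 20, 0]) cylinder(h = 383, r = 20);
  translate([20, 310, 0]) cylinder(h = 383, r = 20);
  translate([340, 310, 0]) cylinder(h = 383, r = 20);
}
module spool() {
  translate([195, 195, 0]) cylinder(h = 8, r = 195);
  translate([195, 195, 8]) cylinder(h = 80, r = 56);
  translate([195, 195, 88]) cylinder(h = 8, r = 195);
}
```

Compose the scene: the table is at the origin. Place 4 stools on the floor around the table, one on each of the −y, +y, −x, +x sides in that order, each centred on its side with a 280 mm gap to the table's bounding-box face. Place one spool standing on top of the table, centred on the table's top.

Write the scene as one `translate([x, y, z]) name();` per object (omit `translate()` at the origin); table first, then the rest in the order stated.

table();
translate([607, -610, 0]) stool();
translate([607, 798, 0]) stool();
translate([-640, 94, 0]) stool();
translate([1854, 94, 0]) stool();
translate([592, 64, 707]) spool();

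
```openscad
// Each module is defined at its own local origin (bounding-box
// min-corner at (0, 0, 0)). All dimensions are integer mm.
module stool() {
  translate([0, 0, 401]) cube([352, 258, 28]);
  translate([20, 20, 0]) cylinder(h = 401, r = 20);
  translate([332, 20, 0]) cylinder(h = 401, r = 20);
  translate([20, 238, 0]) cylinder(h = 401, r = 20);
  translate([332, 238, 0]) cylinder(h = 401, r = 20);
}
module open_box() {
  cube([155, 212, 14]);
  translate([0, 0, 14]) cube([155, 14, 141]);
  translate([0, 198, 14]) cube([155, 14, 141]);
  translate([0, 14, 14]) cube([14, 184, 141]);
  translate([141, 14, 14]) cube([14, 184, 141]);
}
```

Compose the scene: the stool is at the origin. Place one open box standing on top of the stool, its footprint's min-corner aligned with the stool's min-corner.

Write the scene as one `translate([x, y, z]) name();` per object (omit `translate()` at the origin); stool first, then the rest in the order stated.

stool();
translate([0, 0, 429]) open_box();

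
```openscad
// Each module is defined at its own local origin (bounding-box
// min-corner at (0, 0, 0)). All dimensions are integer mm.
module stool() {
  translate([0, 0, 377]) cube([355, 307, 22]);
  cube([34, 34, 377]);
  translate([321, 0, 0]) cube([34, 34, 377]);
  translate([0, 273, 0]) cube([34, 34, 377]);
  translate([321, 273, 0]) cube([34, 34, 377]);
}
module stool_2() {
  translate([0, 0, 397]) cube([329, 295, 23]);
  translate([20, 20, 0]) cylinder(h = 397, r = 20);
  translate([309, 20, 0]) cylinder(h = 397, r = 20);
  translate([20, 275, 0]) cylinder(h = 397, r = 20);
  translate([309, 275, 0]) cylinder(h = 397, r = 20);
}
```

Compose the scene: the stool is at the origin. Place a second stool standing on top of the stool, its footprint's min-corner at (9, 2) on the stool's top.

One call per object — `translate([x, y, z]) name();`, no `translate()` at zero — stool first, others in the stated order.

stool();
translate([9, 2, 399]) stool_2();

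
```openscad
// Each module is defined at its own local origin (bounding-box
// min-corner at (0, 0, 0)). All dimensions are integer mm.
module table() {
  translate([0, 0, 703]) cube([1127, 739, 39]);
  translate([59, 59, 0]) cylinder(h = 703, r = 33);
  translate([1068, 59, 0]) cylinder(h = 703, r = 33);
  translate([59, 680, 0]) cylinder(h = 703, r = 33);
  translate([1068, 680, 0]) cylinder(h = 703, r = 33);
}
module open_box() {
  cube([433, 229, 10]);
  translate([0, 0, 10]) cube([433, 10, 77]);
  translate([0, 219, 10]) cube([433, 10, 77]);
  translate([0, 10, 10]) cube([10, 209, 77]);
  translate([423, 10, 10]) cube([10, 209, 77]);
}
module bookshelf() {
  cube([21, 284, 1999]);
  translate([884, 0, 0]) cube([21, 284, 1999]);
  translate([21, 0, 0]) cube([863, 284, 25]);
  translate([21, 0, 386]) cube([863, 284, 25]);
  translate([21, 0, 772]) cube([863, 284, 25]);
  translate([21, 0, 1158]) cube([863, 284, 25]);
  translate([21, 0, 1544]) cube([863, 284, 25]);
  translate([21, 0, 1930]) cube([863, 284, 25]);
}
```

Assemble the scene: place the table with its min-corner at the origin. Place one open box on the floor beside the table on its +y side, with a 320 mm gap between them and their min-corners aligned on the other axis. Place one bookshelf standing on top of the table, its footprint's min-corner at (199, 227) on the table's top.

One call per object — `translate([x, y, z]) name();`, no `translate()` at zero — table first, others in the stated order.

table();
translate([0, 1059, 0]) open_box();
translate([199, 227, 742]) bookshelf();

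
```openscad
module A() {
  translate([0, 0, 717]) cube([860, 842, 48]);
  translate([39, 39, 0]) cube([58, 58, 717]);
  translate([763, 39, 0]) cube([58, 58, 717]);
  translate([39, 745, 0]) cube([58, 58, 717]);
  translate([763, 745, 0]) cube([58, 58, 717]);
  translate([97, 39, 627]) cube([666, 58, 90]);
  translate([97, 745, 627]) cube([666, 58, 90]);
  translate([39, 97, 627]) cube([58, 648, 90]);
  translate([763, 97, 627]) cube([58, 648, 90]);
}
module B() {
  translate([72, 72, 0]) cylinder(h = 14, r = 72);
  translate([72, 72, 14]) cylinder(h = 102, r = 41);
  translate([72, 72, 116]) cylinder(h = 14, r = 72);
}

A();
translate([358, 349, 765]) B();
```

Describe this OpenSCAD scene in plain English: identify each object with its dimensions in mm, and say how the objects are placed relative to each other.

A is a table: top 860 mm (x) × 842 mm (y), 48 mm thick, upper face at z = 765 mm, on four 58×58 mm square legs, each inset 39 mm from the nearest pair of top edges, running from z = 0 to the bottom of the top. Four apron rails, 58 mm thick and 90 mm tall, run between adjacent legs with their top edges flush with the underside of the top and their outer faces flush with the legs' outer faces.

B is a spool: two coaxial disc flanges of radius 72 mm and thickness 14 mm, joined by a core cylinder of radius 41 mm and height 102 mm. The lower flange rests on z = 0 and the three cylinders share a vertical axis.

The spool is on top of the table, centred.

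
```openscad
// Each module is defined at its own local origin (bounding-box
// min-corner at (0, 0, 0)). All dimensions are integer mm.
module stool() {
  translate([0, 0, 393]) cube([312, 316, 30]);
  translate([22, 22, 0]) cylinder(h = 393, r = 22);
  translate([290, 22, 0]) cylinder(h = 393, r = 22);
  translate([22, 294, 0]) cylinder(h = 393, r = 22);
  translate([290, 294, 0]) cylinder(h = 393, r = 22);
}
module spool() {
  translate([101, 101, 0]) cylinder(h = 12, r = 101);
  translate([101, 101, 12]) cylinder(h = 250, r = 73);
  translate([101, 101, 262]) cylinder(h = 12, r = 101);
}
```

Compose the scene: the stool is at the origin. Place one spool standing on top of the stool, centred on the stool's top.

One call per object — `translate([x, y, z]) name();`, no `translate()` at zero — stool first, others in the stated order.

stool();
translate([55, 57, 423]) spool();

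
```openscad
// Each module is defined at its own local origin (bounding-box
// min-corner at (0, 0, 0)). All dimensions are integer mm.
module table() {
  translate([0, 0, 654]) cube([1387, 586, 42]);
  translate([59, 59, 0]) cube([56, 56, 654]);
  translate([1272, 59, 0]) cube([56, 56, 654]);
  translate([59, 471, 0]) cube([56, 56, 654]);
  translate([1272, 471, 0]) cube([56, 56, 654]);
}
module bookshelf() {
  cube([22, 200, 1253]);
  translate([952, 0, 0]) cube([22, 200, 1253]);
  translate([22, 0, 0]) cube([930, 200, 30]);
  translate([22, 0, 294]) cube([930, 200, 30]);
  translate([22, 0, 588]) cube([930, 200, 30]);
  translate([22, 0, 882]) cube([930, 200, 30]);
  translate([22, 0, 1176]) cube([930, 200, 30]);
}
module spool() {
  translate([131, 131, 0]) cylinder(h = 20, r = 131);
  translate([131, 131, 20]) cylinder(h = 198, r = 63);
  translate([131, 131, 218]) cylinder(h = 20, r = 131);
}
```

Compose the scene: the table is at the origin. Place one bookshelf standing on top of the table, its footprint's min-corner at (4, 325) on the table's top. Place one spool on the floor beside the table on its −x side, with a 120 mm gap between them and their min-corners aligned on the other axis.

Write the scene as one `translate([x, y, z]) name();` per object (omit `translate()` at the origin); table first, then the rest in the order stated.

table();
translate([4, 325, 696]) bookshelf();
translate([-382, 0, 0]) spool();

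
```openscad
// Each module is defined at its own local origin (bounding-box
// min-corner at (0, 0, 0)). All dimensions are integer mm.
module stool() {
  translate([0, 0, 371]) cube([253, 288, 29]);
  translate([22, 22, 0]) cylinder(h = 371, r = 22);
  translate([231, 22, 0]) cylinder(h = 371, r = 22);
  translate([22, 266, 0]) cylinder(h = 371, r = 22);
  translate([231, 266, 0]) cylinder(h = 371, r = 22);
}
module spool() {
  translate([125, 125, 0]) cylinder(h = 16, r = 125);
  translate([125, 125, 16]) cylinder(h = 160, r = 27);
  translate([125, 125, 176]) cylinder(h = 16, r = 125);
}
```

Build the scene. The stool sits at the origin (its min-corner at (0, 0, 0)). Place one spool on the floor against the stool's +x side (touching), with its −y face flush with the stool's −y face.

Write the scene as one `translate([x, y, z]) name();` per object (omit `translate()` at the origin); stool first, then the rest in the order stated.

stool();
translate([253, 0, 0]) spool();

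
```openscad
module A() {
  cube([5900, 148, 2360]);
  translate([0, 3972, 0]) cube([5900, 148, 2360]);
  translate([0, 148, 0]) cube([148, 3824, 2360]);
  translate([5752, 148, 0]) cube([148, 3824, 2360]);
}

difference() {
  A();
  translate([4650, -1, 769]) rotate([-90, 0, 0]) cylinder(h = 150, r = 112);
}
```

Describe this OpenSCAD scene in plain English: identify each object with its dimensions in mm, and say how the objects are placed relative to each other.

A is a box-shaped house frame (walls only): outside footprint 5900×4120 mm, wall height 2360 mm, wall thickness 148 mm. The two y-facing walls run the full x-width; the two x-facing walls fit between the inner faces of the y-facing walls.

The house frame has a circular hole of radius 112 mm through its front wall, centred at (x = 4650, z = 769).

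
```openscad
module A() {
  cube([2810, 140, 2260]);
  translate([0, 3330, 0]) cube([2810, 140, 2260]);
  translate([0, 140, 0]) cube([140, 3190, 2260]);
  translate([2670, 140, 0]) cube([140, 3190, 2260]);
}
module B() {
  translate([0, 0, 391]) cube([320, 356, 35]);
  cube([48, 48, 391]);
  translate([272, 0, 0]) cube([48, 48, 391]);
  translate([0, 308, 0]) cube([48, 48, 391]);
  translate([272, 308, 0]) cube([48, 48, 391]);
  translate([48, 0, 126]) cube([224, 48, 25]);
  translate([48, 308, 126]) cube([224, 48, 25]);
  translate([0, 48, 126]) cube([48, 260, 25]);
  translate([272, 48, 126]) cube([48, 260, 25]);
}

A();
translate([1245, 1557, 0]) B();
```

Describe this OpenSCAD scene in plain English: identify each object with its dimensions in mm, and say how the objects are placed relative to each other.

A is the wall frame of a small rectangular building: four walls, each 2260 mm tall and 140 mm thick, enclosing a footprint 2810 mm (x) by 3470 mm (y) outside-to-outside, with no floor or roof. The front and back walls (the −y and +y sides) span the full width; the two side walls fit between them.

B is a four-legged stool. The seat is 320×356 mm, 35 mm thick, top at z = 426 mm. It stands on four square legs, each 48×48 mm in cross-section, from z = 0 to the seat underside, each flush with a corner of the seat. Four stretchers, 48 mm wide and 25 mm tall, connect adjacent legs with their undersides at z = 126 mm, each running between the inner faces of the legs it joins and aligned with the legs' outer faces on the other axis.

The stool sits inside the house frame, centred.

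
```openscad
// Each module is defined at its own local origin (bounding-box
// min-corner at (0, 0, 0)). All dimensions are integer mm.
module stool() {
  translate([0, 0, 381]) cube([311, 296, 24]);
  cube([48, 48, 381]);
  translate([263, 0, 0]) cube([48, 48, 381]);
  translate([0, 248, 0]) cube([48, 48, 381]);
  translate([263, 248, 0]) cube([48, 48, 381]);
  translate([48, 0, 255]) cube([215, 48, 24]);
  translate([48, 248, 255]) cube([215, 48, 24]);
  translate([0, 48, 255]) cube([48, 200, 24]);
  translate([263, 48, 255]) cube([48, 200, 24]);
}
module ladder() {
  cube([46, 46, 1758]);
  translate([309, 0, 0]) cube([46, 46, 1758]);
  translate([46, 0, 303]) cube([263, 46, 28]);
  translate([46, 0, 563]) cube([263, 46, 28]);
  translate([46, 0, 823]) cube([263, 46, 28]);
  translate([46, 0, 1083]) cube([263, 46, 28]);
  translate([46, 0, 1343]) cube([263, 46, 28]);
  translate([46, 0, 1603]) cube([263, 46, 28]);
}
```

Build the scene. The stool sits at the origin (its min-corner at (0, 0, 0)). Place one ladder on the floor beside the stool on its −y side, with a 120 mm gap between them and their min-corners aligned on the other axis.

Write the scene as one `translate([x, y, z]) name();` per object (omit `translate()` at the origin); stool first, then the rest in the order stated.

stool();
translate([0, -166, 0]) ladder();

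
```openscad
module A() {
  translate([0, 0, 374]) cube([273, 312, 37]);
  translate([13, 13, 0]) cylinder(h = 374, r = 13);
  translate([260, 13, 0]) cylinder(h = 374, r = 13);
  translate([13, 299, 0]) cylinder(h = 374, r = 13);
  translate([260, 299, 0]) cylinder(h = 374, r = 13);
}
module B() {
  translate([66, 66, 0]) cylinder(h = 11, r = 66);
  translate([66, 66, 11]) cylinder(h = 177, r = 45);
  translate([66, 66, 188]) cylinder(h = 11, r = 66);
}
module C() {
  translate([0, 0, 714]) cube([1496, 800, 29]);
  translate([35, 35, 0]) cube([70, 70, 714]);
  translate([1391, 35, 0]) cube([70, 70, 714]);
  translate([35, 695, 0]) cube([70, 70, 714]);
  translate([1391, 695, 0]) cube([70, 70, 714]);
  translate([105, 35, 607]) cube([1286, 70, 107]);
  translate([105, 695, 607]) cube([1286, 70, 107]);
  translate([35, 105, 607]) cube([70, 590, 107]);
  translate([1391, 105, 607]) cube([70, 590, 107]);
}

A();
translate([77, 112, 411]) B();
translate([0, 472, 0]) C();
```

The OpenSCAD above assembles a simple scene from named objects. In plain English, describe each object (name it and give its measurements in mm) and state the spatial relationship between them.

A is a four-legged stool. The seat is 273×312 mm, 37 mm thick, top at z = 411 mm. It stands on four round legs, each 26 mm in diameter, from z = 0 to the seat underside, each leg's axis is inset half a diameter from the nearest pair of seat edges (so the leg's bounding box is flush with the corner).

B is a spool: two coaxial disc flanges of radius 66 mm and thickness 11 mm, joined by a core cylinder of radius 45 mm and height 177 mm. The lower flange rests on z = 0 and the three cylinders share a vertical axis.

C is a table with a 1496×800 mm rectangular top, 29 mm thick, top surface at z = 743 mm, supported by four 70×70 mm square legs, each inset 35 mm from the nearest pair of top edges, running from the floor. Four apron rails, 70 mm thick and 107 mm tall, run between adjacent legs with their top edges flush with the underside of the top and their outer faces flush with the legs' outer faces.

The spool is on top of the stool. The table is on the floor beside the stool on its +y side.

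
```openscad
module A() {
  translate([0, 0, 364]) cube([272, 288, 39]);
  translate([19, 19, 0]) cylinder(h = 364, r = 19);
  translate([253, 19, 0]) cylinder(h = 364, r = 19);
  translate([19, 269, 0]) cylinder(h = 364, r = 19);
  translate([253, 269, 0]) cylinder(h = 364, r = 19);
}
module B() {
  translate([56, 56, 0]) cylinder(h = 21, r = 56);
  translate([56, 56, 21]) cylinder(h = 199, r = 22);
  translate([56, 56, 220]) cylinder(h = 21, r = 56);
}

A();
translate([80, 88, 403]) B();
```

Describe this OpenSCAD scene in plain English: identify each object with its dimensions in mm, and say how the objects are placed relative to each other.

A is a four-legged stool. The seat is 272×288 mm, 39 mm thick, top at z = 403 mm. It stands on four round legs, each 38 mm in diameter, from z = 0 to the seat underside, each leg's axis is inset half a diameter from the nearest pair of seat edges (so the leg's bounding box is flush with the corner).

B is a spool: two coaxial disc flanges of radius 56 mm and thickness 21 mm, joined by a core cylinder of radius 22 mm and height 199 mm. The lower flange rests on z = 0 and the three cylinders share a vertical axis.

The spool is on top of the stool, centred.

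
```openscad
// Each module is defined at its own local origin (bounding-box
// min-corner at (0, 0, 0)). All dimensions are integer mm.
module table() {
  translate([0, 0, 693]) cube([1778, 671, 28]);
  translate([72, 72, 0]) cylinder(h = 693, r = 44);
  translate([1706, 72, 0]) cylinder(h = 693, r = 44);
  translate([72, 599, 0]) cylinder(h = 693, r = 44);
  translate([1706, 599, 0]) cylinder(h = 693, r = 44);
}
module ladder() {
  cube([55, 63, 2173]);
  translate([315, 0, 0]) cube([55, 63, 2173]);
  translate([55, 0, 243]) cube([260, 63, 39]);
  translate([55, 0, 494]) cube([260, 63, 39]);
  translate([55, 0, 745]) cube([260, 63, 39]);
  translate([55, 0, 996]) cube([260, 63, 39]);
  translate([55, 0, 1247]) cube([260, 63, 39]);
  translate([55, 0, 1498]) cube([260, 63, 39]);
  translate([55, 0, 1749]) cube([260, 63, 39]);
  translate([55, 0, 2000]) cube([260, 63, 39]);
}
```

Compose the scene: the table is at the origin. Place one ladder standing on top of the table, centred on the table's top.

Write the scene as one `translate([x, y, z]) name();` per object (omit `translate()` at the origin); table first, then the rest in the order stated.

table();
translate([704, 304, 721]) ladder();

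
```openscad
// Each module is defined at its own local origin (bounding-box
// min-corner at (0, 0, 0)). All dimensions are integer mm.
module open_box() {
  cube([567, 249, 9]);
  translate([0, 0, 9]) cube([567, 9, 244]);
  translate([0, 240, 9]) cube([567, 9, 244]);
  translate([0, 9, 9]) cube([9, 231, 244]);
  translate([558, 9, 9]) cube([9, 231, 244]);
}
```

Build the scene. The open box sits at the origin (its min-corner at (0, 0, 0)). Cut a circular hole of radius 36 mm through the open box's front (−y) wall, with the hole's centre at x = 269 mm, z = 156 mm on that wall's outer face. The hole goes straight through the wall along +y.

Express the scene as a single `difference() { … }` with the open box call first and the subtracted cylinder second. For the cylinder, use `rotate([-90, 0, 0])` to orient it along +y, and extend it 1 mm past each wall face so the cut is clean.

difference() {
  open_box();
  translate([269, -1, 156]) rotate([-90, 0, 0]) cylinder(h = 11, r = 36);
}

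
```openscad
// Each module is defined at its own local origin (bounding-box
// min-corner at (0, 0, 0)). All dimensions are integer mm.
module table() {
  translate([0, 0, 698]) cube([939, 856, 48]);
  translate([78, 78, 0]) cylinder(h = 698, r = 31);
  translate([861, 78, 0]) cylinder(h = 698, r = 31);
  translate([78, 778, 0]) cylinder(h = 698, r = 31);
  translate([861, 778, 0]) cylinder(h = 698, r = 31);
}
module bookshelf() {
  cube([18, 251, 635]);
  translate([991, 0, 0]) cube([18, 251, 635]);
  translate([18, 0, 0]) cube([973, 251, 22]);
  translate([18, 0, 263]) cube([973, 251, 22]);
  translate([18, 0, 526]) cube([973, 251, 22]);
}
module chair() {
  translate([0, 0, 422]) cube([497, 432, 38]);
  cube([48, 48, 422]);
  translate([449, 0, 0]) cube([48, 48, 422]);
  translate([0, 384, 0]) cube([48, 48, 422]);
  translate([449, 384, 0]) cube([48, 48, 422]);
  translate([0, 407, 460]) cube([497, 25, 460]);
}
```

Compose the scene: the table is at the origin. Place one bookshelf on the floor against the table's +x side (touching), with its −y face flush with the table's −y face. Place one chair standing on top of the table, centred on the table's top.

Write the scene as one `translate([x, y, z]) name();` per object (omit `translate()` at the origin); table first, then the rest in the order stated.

table();
translate([939, 0, 0]) bookshelf();
translate([221, 212, 746]) chair();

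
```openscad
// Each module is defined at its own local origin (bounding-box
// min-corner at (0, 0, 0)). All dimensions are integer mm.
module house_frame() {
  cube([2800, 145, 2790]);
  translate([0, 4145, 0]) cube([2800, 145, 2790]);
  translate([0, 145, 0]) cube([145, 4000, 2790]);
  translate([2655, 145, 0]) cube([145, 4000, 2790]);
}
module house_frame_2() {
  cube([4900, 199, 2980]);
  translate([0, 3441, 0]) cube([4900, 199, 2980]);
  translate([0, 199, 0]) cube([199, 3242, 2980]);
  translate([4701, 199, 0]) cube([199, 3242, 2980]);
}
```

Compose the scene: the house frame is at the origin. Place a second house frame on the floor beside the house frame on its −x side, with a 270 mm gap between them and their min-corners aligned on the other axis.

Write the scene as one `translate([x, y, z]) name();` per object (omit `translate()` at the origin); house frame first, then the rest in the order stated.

house_frame();
translate([-5170, 0, 0]) house_frame_2();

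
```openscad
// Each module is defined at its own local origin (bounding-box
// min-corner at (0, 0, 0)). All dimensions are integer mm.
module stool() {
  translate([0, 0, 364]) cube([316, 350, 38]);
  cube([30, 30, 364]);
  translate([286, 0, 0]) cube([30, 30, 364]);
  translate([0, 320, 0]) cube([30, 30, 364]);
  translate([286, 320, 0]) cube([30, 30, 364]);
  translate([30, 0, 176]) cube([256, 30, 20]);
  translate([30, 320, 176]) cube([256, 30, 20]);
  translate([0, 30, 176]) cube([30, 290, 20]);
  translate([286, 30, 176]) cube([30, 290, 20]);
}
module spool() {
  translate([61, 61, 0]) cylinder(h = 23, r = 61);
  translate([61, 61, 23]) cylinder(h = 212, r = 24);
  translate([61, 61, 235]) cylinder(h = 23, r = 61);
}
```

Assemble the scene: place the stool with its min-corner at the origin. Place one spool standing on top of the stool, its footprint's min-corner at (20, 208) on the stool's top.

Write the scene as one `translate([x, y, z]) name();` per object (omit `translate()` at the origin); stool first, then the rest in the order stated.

stool();
translate([20, 208, 402]) spool();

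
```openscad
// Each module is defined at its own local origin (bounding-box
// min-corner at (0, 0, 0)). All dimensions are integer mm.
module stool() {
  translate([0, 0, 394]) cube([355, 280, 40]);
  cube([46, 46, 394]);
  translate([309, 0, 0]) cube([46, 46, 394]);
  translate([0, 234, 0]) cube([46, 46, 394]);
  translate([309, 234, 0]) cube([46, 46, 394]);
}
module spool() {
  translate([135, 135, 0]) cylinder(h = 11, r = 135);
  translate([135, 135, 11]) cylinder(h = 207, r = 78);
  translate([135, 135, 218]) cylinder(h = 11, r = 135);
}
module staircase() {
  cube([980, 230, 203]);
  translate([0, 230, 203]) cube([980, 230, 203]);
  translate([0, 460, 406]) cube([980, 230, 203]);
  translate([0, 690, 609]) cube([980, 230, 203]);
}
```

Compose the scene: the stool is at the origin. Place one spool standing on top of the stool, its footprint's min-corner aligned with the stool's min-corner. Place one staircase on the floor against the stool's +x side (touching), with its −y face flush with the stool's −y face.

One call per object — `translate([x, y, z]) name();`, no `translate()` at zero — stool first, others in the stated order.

stool();
translate([0, 0, 434]) spool();
translate([355, 0, 0]) staircase();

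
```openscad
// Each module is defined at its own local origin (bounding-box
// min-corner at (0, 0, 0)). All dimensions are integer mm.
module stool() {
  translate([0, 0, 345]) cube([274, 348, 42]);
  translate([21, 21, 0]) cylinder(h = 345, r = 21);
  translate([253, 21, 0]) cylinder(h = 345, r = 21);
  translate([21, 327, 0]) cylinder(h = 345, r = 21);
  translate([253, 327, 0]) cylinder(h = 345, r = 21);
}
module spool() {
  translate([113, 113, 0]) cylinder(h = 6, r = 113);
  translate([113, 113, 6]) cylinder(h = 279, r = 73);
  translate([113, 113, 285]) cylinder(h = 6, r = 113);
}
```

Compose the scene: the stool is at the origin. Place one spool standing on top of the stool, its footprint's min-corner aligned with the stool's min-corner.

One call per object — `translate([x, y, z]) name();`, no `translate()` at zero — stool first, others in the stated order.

stool();
translate([0, 0, 387]) spool();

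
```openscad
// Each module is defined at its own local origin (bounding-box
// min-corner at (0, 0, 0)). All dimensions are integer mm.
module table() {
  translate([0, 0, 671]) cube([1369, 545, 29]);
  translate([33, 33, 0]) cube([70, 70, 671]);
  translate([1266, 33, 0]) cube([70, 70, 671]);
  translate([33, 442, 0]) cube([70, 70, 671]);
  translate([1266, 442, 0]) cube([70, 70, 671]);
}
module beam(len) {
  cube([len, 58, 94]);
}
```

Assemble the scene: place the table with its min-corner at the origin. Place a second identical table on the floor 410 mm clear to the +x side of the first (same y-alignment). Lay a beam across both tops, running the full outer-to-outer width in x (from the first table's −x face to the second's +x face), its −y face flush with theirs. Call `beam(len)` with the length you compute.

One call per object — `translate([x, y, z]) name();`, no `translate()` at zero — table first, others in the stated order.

table();
translate([1779, 0, 0]) table();
translate([0, 0, 700]) beam(3148);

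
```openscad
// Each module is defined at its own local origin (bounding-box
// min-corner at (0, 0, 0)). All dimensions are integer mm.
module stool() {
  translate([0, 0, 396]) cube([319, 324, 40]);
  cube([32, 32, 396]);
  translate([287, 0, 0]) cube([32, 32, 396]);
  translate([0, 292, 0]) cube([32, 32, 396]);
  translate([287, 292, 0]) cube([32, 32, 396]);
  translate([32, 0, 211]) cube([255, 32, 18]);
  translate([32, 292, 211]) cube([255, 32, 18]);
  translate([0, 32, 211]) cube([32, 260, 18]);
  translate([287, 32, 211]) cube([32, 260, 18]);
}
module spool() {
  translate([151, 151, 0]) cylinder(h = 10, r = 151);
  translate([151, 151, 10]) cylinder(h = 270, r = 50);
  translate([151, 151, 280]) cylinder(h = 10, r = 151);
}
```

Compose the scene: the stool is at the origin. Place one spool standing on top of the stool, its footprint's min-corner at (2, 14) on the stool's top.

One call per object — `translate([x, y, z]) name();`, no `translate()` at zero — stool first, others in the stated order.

stool();
translate([2, 14, 436]) spool();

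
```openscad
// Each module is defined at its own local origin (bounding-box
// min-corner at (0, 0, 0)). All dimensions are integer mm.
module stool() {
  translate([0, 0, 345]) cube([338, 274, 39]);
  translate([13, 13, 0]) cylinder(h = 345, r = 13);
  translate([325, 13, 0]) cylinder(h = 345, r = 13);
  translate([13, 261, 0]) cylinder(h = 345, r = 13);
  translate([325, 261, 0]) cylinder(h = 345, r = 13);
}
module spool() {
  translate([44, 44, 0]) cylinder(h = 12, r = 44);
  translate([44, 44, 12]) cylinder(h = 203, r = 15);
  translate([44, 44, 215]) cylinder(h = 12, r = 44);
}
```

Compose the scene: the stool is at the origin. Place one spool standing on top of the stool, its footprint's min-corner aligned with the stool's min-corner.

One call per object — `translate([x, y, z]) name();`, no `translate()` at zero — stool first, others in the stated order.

stool();
translate([0, 0, 384]) spool();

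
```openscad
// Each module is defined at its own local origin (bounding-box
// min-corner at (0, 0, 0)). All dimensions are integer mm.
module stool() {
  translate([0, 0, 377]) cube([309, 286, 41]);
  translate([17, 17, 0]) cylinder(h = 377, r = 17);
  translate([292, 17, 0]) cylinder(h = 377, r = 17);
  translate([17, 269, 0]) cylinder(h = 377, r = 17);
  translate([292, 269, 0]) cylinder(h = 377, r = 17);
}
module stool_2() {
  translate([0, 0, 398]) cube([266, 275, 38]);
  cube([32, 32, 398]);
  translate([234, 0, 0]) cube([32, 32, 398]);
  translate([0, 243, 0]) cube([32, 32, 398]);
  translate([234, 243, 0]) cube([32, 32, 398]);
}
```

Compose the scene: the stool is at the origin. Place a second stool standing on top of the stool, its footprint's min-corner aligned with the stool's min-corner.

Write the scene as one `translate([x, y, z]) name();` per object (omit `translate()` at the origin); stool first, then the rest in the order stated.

stool();
translate([0, 0, 418]) stool_2();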